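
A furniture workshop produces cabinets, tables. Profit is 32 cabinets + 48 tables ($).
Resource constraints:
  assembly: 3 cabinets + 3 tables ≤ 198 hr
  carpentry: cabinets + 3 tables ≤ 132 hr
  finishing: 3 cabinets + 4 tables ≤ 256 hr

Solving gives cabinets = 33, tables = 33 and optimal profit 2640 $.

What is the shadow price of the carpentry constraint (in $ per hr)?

Binding: assembly and carpentry. Non-binding: finishing (25 unused).
Slack constraints have shadow price 0 (complementary slackness).
The binding rows give the dual system: 3·y_assembly + 1·y_carpentry = 32 and 3·y_assembly + 3·y_carpentry = 48.
→ y_assembly = 8 and y_carpentry = 8.
Shadow price of carpentry = 8.

8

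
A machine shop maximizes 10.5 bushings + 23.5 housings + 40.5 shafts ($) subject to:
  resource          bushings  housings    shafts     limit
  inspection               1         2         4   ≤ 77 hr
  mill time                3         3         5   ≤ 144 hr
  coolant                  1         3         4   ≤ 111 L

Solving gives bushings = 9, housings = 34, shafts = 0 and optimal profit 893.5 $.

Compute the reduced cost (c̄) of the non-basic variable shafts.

Check each constraint at x*: inspection 77/77 (tight); mill time 129/144 (slack 15); coolant 111/111 (tight).
Since mill time is not tight, its dual is 0.
The binding rows give the dual system: 1·y_inspection + 1·y_coolant = 10.5 and 2·y_inspection + 3·y_coolant = 23.5.
This yields shadow prices y_inspection = 8, y_coolant = 2.5.
Reduced cost of shafts: c₃ − yᵀa₃ = 40.5 − (8·4 + 2.5·4) = 40.5 − 42 = -1.5.

-1.5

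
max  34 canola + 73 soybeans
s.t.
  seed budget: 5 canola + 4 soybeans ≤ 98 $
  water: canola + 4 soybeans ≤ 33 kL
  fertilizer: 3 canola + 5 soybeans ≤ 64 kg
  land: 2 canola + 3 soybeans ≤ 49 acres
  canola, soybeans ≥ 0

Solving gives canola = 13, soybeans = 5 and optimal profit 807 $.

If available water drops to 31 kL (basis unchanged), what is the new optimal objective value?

Binding: water and fertilizer. Non-binding: seed budget (13 unused), land (8 unused).
By complementary slackness, y = 0 for the non-binding constraints.
Dual feasibility on the basic columns requires 1·y_water + 3·y_fertilizer = 34, 4·y_water + 5·y_fertilizer = 73.
This yields shadow prices y_water = 7, y_fertilizer = 9.
Δz = y_water·Δb = 7 × (-2) = -14, so new z* = 807 − 14 = 793.

793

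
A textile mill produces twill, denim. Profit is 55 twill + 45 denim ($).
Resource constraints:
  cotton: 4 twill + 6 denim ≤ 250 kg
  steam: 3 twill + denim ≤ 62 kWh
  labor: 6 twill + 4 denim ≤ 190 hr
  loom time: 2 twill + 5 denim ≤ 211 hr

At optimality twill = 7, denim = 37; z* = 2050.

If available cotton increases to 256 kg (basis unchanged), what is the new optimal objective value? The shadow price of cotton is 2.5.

2065

Δb = 6, so new z* = 2050 + (2.5)·(6) = 2050 + 15 = 2065.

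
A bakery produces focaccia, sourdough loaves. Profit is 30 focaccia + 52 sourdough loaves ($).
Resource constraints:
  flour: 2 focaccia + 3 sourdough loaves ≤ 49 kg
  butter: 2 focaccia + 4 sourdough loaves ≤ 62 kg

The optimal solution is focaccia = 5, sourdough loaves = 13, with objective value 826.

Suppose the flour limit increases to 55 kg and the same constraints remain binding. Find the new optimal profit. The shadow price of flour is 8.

Δb = 6, so new z* = 826 + (8)·(6) = 826 + 48 = 874.

874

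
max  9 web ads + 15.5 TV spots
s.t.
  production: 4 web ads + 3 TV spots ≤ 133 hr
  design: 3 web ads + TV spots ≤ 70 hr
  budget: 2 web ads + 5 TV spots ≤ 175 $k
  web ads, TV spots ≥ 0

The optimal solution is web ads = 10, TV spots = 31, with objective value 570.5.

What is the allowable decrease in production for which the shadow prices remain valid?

Binding constraints: production, budget. The basis is B = [[4,3],[2,5]] with det 14.
Per unit decrease in production, x* moves by d = (-0.3571, 0.1429).
The basis stays optimal until web ads reaches 0; allowable decrease = 28 hr.

28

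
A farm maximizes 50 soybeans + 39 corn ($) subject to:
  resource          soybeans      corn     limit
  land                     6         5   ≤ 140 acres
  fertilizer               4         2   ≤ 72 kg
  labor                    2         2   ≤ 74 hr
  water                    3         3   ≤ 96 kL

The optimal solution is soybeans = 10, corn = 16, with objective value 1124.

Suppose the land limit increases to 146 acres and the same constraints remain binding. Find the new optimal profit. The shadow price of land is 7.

Δb = 6, so new z* = 1124 + (7)·(6) = 1124 + 42 = 1166.

1166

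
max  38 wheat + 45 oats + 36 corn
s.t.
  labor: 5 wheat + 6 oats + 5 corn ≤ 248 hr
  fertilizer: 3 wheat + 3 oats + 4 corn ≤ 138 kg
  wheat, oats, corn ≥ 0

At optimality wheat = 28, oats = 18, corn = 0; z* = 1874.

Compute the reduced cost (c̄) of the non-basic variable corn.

At the optimum: labor uses 248 of 248 (binding); fertilizer uses 138 of 138 (binding).
The binding rows give the dual system: 5·y_labor + 3·y_fertilizer = 38 and 6·y_labor + 3·y_fertilizer = 45.
→ y_labor = 7 and y_fertilizer = 1.
Reduced cost of corn: c₃ − yᵀa₃ = 36 − (7·5 + 1·4) = 36 − 39 = -3.

-3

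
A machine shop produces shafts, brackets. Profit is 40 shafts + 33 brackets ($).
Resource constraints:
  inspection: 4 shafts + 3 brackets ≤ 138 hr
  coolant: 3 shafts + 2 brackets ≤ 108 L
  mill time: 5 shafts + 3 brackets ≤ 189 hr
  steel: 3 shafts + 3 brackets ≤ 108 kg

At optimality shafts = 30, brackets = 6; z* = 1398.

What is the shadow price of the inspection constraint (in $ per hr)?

Binding: inspection and steel. Non-binding: coolant (6 unused), mill time (21 unused).
Slack constraints have shadow price 0 (complementary slackness).
From A_Bᵀ y = c: 4·y_inspection + 3·y_steel = 40; 3·y_inspection + 3·y_steel = 33.
→ y_inspection = 7 and y_steel = 4.
Shadow price of inspection = 7.

7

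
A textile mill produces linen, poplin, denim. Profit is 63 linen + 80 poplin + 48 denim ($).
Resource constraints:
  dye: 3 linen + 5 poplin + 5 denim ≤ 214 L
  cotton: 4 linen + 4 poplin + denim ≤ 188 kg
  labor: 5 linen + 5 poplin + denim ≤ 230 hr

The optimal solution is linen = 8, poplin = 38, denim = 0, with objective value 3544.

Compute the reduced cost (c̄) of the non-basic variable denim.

Binding: dye and labor. Non-binding: cotton (4 unused).
Since cotton is not tight, its dual is 0.
The binding rows give the dual system: 3·y_dye + 5·y_labor = 63 and 5·y_dye + 5·y_labor = 80.
Solving: y_dye = 8.5, y_labor = 7.5.
Reduced cost of denim: c₃ − yᵀa₃ = 48 − (8.5·5 + 7.5·1) = 48 − 50 = -2.

-2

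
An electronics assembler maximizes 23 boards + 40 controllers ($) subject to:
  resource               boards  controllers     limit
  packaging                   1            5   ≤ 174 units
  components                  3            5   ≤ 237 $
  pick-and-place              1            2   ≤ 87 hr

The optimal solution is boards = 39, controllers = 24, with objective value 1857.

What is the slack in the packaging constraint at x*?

packaging used = 1·39 + 5·24 = 159; slack = 174 − 159 = 15.

15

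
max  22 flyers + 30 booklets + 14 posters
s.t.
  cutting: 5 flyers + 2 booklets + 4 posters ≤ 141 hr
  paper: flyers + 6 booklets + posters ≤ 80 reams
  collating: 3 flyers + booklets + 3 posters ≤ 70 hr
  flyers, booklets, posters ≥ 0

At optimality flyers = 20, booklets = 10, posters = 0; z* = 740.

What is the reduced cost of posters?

Check each constraint at x*: cutting 120/141 (slack 21); paper 80/80 (tight); collating 70/70 (tight).
By complementary slackness, y = 0 for the non-binding constraint.
Dual feasibility on the basic columns requires 1·y_paper + 3·y_collating = 22, 6·y_paper + 1·y_collating = 30.
This yields shadow prices y_paper = 4, y_collating = 6.
Reduced cost of posters: c₃ − yᵀa₃ = 14 − (4·1 + 6·3) = 14 − 22 = -8.

-8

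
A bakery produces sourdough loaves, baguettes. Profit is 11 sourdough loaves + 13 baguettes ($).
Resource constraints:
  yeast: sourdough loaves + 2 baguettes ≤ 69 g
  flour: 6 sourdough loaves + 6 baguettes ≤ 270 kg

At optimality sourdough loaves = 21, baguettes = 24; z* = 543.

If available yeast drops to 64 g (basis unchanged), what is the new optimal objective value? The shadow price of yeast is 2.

533

Δb = -5, so new z* = 543 + (2)·(-5) = 543 − 10 = 533.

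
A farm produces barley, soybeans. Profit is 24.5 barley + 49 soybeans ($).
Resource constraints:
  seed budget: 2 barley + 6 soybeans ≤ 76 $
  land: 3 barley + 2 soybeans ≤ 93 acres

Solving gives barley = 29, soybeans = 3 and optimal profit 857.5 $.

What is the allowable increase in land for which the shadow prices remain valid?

21

Binding constraints: seed budget, land. The basis is B = [[2,6],[3,2]] with det -14.
Per unit increase in land, x* moves by d = (0.4286, -0.1429).
The basis stays optimal until soybeans reaches 0; allowable increase = 21 acres.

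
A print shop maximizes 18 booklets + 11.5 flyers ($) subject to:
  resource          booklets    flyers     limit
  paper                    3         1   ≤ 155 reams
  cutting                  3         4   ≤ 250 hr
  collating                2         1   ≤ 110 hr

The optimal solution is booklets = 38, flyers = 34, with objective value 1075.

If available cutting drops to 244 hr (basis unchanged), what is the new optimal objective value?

1069

At the optimum: paper uses 148 of 155 (slack = 7); cutting uses 250 of 250 (binding); collating uses 110 of 110 (binding).
By complementary slackness, y = 0 for the non-binding constraint.
Dual feasibility on the basic columns requires 3·y_cutting + 2·y_collating = 18, 4·y_cutting + 1·y_collating = 11.5.
This yields shadow prices y_cutting = 1, y_collating = 7.5.
Δz = y_cutting·Δb = 1 × (-6) = -6, so new z* = 1075 − 6 = 1069.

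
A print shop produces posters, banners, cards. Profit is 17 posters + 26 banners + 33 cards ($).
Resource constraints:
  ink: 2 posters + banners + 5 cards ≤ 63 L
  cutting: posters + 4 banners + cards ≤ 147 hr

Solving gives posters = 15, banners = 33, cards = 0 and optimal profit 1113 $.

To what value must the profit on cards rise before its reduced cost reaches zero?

Both ink and cutting are binding at x*.
The binding rows give the dual system: 2·y_ink + 1·y_cutting = 17 and 1·y_ink + 4·y_cutting = 26.
Solving: y_ink = 6, y_cutting = 5.
cards enters the basis when its profit ≥ yᵀa₃ = 6·5 + 5·1 = 35.

35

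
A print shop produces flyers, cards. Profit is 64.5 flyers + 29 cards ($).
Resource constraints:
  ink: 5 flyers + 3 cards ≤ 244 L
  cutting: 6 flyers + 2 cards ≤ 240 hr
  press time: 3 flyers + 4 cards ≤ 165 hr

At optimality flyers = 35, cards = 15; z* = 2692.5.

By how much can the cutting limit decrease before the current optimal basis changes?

Binding constraints: cutting, press time. The basis is B = [[6,2],[3,4]] with det 18.
Per unit decrease in cutting, x* moves by d = (-0.2222, 0.1667).
The basis stays optimal until flyers reaches 0; allowable decrease = 157.5 hr.

157.5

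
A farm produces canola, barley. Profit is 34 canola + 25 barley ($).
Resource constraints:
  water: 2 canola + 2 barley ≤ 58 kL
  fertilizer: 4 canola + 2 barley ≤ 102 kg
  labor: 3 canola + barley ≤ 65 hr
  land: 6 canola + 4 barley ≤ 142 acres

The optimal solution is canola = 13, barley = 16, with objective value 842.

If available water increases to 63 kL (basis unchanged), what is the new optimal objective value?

859.5

Binding: water and land. Non-binding: fertilizer (18 unused), labor (10 unused).
By complementary slackness, y = 0 for the non-binding constraints.
From A_Bᵀ y = c: 2·y_water + 6·y_land = 34; 2·y_water + 4·y_land = 25.
→ y_water = 3.5 and y_land = 4.5.
Δz = y_water·Δb = 3.5 × (5) = 17.5, so new z* = 842 + 17.5 = 859.5.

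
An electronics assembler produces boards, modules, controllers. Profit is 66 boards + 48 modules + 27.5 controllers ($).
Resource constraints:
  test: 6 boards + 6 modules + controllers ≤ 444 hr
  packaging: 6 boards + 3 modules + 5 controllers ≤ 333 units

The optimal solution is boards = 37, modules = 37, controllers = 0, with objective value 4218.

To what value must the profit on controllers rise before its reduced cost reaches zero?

35

At the optimum: test uses 444 of 444 (binding); packaging uses 333 of 333 (binding).
The binding rows give the dual system: 6·y_test + 6·y_packaging = 66 and 6·y_test + 3·y_packaging = 48.
Solving: y_test = 5, y_packaging = 6.
controllers enters the basis when its profit ≥ yᵀa₃ = 5·1 + 6·5 = 35.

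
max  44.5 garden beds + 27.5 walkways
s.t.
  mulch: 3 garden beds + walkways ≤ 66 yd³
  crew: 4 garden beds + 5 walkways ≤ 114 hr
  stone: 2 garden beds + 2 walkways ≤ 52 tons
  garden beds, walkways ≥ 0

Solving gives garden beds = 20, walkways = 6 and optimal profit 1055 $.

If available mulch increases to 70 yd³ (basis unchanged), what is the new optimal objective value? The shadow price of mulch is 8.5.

Δb = 4, so new z* = 1055 + (8.5)·(4) = 1055 + 34 = 1089.

1089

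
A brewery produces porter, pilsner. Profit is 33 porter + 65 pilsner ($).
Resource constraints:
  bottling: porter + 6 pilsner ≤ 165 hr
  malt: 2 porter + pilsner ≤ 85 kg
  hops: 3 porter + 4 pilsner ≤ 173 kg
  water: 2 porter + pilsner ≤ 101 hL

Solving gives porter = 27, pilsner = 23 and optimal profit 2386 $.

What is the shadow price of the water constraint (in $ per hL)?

0

At the optimum: bottling uses 165 of 165 (binding); malt uses 77 of 85 (slack = 8); hops uses 173 of 173 (binding); water uses 77 of 101 (slack = 24).
Slack constraints have shadow price 0 (complementary slackness).
From A_Bᵀ y = c: 1·y_bottling + 3·y_hops = 33; 6·y_bottling + 4·y_hops = 65.
→ y_bottling = 4.5 and y_hops = 9.5.
Shadow price of water = 0.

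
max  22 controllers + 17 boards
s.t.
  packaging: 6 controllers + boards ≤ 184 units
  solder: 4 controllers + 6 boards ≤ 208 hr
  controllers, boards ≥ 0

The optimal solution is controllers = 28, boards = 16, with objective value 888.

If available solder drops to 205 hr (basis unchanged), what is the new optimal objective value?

880.5

Check each constraint at x*: packaging 184/184 (tight); solder 208/208 (tight).
The binding rows give the dual system: 6·y_packaging + 4·y_solder = 22 and 1·y_packaging + 6·y_solder = 17.
Solving: y_packaging = 2, y_solder = 2.5.
Δz = y_solder·Δb = 2.5 × (-3) = -7.5, so new z* = 888 − 7.5 = 880.5.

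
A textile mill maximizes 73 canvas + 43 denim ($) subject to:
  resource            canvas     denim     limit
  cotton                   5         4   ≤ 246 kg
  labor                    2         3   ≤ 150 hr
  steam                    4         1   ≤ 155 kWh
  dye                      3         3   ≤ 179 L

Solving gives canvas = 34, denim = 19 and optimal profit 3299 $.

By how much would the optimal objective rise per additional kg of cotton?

At the optimum: cotton uses 246 of 246 (binding); labor uses 125 of 150 (slack = 25); steam uses 155 of 155 (binding); dye uses 159 of 179 (slack = 20).
Slack constraints have shadow price 0 (complementary slackness).
The binding rows give the dual system: 5·y_cotton + 4·y_steam = 73 and 4·y_cotton + 1·y_steam = 43.
This yields shadow prices y_cotton = 9, y_steam = 7.
Shadow price of cotton = 9.

9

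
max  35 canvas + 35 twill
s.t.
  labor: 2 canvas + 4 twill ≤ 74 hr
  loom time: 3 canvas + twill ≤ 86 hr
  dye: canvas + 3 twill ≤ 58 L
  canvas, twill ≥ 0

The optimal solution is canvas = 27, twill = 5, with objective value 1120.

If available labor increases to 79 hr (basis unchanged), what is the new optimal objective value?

1155

At the optimum: labor uses 74 of 74 (binding); loom time uses 86 of 86 (binding); dye uses 42 of 58 (slack = 16).
By complementary slackness, y = 0 for the non-binding constraint.
Dual feasibility on the basic columns requires 2·y_labor + 3·y_loom time = 35, 4·y_labor + 1·y_loom time = 35.
This yields shadow prices y_labor = 7, y_loom time = 7.
Δz = y_labor·Δb = 7 × (5) = 35, so new z* = 1120 + 35 = 1155.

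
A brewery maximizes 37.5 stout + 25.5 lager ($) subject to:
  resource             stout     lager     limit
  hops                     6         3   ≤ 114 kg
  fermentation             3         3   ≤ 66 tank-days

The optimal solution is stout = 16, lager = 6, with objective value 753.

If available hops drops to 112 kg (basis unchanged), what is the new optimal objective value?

At the optimum: hops uses 114 of 114 (binding); fermentation uses 66 of 66 (binding).
The binding rows give the dual system: 6·y_hops + 3·y_fermentation = 37.5 and 3·y_hops + 3·y_fermentation = 25.5.
Solving: y_hops = 4, y_fermentation = 4.5.
Δz = y_hops·Δb = 4 × (-2) = -8, so new z* = 753 − 8 = 745.

745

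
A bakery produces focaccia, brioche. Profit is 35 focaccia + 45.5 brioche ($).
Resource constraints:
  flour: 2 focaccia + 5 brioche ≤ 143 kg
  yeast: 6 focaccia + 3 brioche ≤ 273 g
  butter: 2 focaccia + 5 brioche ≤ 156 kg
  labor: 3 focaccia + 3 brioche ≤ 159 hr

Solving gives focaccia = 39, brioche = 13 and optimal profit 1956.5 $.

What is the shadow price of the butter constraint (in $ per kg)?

Check each constraint at x*: flour 143/143 (tight); yeast 273/273 (tight); butter 143/156 (slack 13); labor 156/159 (slack 3).
Slack constraints have shadow price 0 (complementary slackness).
From A_Bᵀ y = c: 2·y_flour + 6·y_yeast = 35; 5·y_flour + 3·y_yeast = 45.5.
This yields shadow prices y_flour = 7, y_yeast = 3.5.
Shadow price of butter = 0.

0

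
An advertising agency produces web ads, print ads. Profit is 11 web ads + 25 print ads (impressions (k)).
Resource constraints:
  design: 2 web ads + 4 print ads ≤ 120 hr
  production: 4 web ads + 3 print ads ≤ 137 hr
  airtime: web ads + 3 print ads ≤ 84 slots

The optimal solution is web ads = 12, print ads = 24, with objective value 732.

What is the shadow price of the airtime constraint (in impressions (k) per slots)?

3

Binding: design and airtime. Non-binding: production (17 unused).
By complementary slackness, y = 0 for the non-binding constraint.
The binding rows give the dual system: 2·y_design + 1·y_airtime = 11 and 4·y_design + 3·y_airtime = 25.
This yields shadow prices y_design = 4, y_airtime = 3.
Shadow price of airtime = 3.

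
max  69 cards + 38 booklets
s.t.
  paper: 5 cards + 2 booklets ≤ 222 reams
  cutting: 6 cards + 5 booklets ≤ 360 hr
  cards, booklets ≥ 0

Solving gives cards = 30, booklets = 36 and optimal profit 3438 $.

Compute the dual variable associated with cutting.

Both paper and cutting are binding at x*.
Dual feasibility on the basic columns requires 5·y_paper + 6·y_cutting = 69, 2·y_paper + 5·y_cutting = 38.
Solving: y_paper = 9, y_cutting = 4.
Shadow price of cutting = 4.

4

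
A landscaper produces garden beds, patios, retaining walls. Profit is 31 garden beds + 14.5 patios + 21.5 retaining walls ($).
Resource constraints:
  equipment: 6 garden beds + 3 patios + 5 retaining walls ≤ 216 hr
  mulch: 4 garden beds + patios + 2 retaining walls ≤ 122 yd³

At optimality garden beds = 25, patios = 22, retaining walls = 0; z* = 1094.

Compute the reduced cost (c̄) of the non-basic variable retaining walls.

-3

Both equipment and mulch are binding at x*.
From A_Bᵀ y = c: 6·y_equipment + 4·y_mulch = 31; 3·y_equipment + 1·y_mulch = 14.5.
This yields shadow prices y_equipment = 4.5, y_mulch = 1.
Reduced cost of retaining walls: c₃ − yᵀa₃ = 21.5 − (4.5·5 + 1·2) = 21.5 − 24.5 = -3.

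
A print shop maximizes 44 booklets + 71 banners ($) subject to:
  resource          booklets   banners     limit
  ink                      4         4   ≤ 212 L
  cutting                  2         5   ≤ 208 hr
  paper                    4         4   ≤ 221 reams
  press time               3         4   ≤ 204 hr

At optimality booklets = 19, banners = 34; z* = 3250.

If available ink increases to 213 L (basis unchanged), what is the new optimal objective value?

Check each constraint at x*: ink 212/212 (tight); cutting 208/208 (tight); paper 212/221 (slack 9); press time 193/204 (slack 11).
Slack constraints have shadow price 0 (complementary slackness).
Dual feasibility on the basic columns requires 4·y_ink + 2·y_cutting = 44, 4·y_ink + 5·y_cutting = 71.
This yields shadow prices y_ink = 6.5, y_cutting = 9.
Δz = y_ink·Δb = 6.5 × (1) = 6.5, so new z* = 3250 + 6.5 = 3256.5.

3256.5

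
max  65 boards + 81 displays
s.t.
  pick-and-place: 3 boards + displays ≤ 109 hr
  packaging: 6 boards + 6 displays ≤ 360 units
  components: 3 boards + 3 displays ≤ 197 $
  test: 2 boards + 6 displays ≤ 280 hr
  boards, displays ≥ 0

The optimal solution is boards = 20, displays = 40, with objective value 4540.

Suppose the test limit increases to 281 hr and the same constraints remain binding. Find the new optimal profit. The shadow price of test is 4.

Δb = 1, so new z* = 4540 + (4)·(1) = 4540 + 4 = 4544.

4544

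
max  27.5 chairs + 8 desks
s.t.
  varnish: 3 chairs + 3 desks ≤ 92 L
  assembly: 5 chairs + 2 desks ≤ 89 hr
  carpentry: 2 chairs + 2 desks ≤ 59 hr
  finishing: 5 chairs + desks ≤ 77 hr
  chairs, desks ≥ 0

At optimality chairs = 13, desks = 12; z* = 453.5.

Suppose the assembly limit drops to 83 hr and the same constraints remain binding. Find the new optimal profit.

Check each constraint at x*: varnish 75/92 (slack 17); assembly 89/89 (tight); carpentry 50/59 (slack 9); finishing 77/77 (tight).
Slack constraints have shadow price 0 (complementary slackness).
From A_Bᵀ y = c: 5·y_assembly + 5·y_finishing = 27.5; 2·y_assembly + 1·y_finishing = 8.
→ y_assembly = 2.5 and y_finishing = 3.
Δz = y_assembly·Δb = 2.5 × (-6) = -15, so new z* = 453.5 − 15 = 438.5.

438.5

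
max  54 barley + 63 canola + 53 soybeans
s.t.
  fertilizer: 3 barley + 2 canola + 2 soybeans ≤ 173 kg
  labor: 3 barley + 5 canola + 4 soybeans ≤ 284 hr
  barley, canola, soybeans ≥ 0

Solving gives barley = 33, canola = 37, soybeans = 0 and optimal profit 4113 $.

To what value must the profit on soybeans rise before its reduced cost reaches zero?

54

Both fertilizer and labor are binding at x*.
The binding rows give the dual system: 3·y_fertilizer + 3·y_labor = 54 and 2·y_fertilizer + 5·y_labor = 63.
→ y_fertilizer = 9 and y_labor = 9.
soybeans enters the basis when its profit ≥ yᵀa₃ = 9·2 + 9·4 = 54.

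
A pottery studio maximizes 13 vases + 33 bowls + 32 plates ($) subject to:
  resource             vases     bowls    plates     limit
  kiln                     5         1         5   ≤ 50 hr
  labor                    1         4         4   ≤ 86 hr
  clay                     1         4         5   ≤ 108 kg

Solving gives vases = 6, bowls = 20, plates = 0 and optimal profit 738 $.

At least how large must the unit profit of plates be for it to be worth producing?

37

At the optimum: kiln uses 50 of 50 (binding); labor uses 86 of 86 (binding); clay uses 86 of 108 (slack = 22).
Since clay is not tight, its dual is 0.
From A_Bᵀ y = c: 5·y_kiln + 1·y_labor = 13; 1·y_kiln + 4·y_labor = 33.
Solving: y_kiln = 1, y_labor = 8.
plates enters the basis when its profit ≥ yᵀa₃ = 1·5 + 8·4 = 37.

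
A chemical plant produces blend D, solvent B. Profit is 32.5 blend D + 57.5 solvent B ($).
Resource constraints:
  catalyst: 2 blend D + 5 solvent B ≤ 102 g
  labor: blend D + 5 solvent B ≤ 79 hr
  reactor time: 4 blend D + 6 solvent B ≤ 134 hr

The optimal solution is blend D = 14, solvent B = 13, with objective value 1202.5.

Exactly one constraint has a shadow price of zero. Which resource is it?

catalyst

catalyst: 93/102 (slack 9)
labor: 79/79 (binding)
reactor time: 134/134 (binding)
By complementary slackness, a constraint with positive slack has shadow price 0 → catalyst.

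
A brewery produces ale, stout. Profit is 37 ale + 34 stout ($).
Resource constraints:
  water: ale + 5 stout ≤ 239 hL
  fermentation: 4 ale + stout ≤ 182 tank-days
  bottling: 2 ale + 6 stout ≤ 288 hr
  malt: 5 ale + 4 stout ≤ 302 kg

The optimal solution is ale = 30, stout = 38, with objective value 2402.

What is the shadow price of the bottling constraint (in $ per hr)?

1

At the optimum: water uses 220 of 239 (slack = 19); fermentation uses 158 of 182 (slack = 24); bottling uses 288 of 288 (binding); malt uses 302 of 302 (binding).
Slack constraints have shadow price 0 (complementary slackness).
The binding rows give the dual system: 2·y_bottling + 5·y_malt = 37 and 6·y_bottling + 4·y_malt = 34.
Solving: y_bottling = 1, y_malt = 7.
Shadow price of bottling = 1.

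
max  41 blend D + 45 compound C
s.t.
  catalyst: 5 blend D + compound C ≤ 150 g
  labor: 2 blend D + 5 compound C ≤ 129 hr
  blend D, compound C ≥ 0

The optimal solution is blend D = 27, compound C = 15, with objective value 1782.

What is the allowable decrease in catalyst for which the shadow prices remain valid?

124.2

Binding constraints: catalyst, labor. The basis is B = [[5,1],[2,5]] with det 23.
Per unit decrease in catalyst, x* moves by d = (-0.2174, 0.087).
The basis stays optimal until blend D reaches 0; allowable decrease = 124.2 g.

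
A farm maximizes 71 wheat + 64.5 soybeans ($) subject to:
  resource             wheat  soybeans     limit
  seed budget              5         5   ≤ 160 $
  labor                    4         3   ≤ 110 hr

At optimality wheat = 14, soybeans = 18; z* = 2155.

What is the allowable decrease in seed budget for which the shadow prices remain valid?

22.5

Binding constraints: seed budget, labor. The basis is B = [[5,5],[4,3]] with det -5.
Per unit decrease in seed budget, x* moves by d = (0.6, -0.8).
The basis stays optimal until soybeans reaches 0; allowable decrease = 22.5 $.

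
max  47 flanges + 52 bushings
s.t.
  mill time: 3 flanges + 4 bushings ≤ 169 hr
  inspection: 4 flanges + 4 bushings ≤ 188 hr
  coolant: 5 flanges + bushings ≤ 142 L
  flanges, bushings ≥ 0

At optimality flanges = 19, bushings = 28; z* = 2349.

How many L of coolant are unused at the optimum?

19

coolant used = 5·19 + 1·28 = 123; slack = 142 − 123 = 19.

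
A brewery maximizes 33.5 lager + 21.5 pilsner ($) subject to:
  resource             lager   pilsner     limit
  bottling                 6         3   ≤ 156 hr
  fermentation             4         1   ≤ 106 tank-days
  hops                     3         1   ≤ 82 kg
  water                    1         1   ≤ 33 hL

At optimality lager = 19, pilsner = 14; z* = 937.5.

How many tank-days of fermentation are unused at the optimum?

fermentation used = 4·19 + 1·14 = 90; slack = 106 − 90 = 16.

16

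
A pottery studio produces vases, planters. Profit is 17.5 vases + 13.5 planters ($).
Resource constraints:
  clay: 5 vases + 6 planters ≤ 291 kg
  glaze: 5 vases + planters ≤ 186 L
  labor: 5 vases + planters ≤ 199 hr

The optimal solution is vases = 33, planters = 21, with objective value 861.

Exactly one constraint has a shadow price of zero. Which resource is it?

clay: 291/291 (binding)
glaze: 186/186 (binding)
labor: 186/199 (slack 13)
By complementary slackness, a constraint with positive slack has shadow price 0 → labor.

labor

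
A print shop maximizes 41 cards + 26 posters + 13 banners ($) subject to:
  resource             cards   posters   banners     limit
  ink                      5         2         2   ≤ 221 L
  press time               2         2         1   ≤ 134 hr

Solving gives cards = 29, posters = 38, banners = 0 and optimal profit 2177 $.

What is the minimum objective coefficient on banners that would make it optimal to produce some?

Both ink and press time are binding at x*.
The binding rows give the dual system: 5·y_ink + 2·y_press time = 41 and 2·y_ink + 2·y_press time = 26.
This yields shadow prices y_ink = 5, y_press time = 8.
banners enters the basis when its profit ≥ yᵀa₃ = 5·2 + 8·1 = 18.

18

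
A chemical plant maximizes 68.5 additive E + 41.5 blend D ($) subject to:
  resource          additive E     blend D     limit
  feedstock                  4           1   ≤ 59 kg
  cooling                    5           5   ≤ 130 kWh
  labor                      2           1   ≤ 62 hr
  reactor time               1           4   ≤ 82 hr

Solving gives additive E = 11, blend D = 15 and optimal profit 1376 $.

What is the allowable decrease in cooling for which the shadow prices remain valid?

Binding constraints: feedstock, cooling. The basis is B = [[4,1],[5,5]] with det 15.
Per unit decrease in cooling, x* moves by d = (0.0667, -0.2667).
The basis stays optimal until blend D reaches 0; allowable decrease = 56.25 kWh.

56.25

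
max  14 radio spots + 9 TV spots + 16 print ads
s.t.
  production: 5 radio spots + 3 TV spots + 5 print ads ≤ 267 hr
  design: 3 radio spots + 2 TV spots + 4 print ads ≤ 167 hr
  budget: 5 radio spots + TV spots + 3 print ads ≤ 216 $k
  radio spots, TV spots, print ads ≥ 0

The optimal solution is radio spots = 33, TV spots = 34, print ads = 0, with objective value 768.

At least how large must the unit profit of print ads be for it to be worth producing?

17

At the optimum: production uses 267 of 267 (binding); design uses 167 of 167 (binding); budget uses 199 of 216 (slack = 17).
Slack constraints have shadow price 0 (complementary slackness).
The binding rows give the dual system: 5·y_production + 3·y_design = 14 and 3·y_production + 2·y_design = 9.
→ y_production = 1 and y_design = 3.
print ads enters the basis when its profit ≥ yᵀa₃ = 1·5 + 3·4 = 17.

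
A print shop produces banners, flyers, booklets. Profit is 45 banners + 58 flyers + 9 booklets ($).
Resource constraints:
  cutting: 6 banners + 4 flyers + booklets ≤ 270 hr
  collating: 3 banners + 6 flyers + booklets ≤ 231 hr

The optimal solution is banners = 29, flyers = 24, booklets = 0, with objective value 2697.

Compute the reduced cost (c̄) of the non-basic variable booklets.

-2

At the optimum: cutting uses 270 of 270 (binding); collating uses 231 of 231 (binding).
From A_Bᵀ y = c: 6·y_cutting + 3·y_collating = 45; 4·y_cutting + 6·y_collating = 58.
→ y_cutting = 4 and y_collating = 7.
Reduced cost of booklets: c₃ − yᵀa₃ = 9 − (4·1 + 7·1) = 9 − 11 = -2.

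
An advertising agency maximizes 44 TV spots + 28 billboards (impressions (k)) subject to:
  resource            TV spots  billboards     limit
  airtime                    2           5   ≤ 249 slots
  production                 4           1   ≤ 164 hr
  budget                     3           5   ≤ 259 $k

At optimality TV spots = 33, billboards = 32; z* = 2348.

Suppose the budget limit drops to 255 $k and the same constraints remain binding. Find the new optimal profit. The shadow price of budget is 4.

Δb = -4, so new z* = 2348 + (4)·(-4) = 2348 − 16 = 2332.

2332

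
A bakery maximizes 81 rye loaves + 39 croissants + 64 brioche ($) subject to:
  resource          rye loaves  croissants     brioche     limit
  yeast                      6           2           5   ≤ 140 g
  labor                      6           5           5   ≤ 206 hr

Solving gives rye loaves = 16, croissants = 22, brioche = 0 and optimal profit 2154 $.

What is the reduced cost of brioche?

-3.5

Check each constraint at x*: yeast 140/140 (tight); labor 206/206 (tight).
From A_Bᵀ y = c: 6·y_yeast + 6·y_labor = 81; 2·y_yeast + 5·y_labor = 39.
Solving: y_yeast = 9.5, y_labor = 4.
Reduced cost of brioche: c₃ − yᵀa₃ = 64 − (9.5·5 + 4·5) = 64 − 67.5 = -3.5.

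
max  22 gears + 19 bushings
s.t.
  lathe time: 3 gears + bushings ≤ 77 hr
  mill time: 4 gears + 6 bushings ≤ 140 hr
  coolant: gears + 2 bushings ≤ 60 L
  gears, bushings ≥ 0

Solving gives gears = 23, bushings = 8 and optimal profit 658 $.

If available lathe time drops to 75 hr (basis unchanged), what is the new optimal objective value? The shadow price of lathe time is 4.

Δb = -2, so new z* = 658 + (4)·(-2) = 658 − 8 = 650.

650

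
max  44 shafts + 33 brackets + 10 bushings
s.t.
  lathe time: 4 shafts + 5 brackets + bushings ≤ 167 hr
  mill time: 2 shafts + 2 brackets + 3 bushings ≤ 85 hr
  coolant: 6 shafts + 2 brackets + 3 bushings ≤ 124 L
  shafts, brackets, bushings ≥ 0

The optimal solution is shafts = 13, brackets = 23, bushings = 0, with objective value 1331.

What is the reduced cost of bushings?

-7

Binding: lathe time and coolant. Non-binding: mill time (13 unused).
Since mill time is not tight, its dual is 0.
Dual feasibility on the basic columns requires 4·y_lathe time + 6·y_coolant = 44, 5·y_lathe time + 2·y_coolant = 33.
Solving: y_lathe time = 5, y_coolant = 4.
Reduced cost of bushings: c₃ − yᵀa₃ = 10 − (5·1 + 4·3) = 10 − 17 = -7.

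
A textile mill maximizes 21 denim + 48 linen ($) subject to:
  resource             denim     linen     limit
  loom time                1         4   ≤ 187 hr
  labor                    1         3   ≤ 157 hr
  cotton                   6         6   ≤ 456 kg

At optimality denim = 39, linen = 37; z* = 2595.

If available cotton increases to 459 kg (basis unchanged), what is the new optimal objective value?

At the optimum: loom time uses 187 of 187 (binding); labor uses 150 of 157 (slack = 7); cotton uses 456 of 456 (binding).
Slack constraints have shadow price 0 (complementary slackness).
The binding rows give the dual system: 1·y_loom time + 6·y_cotton = 21 and 4·y_loom time + 6·y_cotton = 48.
Solving: y_loom time = 9, y_cotton = 2.
Δz = y_cotton·Δb = 2 × (3) = 6, so new z* = 2595 + 6 = 2601.

2601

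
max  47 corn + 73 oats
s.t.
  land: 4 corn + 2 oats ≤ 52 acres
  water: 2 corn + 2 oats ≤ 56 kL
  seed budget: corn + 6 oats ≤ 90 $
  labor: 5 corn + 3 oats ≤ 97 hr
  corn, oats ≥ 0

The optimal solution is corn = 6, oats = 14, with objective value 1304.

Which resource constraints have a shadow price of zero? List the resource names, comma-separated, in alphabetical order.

labor, water

land: 52/52 (binding)
water: 40/56 (slack 16)
seed budget: 90/90 (binding)
labor: 72/97 (slack 25)
By complementary slackness, a constraint with positive slack has shadow price 0 → labor, water.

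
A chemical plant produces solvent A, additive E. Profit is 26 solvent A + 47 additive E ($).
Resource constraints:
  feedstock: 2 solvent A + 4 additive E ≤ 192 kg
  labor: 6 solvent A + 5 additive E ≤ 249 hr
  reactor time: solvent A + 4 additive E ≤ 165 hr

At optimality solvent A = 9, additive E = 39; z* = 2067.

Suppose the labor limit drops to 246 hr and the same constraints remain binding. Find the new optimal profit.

Binding: labor and reactor time. Non-binding: feedstock (18 unused).
Since feedstock is not tight, its dual is 0.
From A_Bᵀ y = c: 6·y_labor + 1·y_reactor time = 26; 5·y_labor + 4·y_reactor time = 47.
Solving: y_labor = 3, y_reactor time = 8.
Δz = y_labor·Δb = 3 × (-3) = -9, so new z* = 2067 − 9 = 2058.

2058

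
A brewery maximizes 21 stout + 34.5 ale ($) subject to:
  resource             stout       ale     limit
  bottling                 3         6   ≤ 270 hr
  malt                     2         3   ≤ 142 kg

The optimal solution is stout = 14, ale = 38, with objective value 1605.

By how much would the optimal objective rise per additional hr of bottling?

2

At the optimum: bottling uses 270 of 270 (binding); malt uses 142 of 142 (binding).
From A_Bᵀ y = c: 3·y_bottling + 2·y_malt = 21; 6·y_bottling + 3·y_malt = 34.5.
→ y_bottling = 2 and y_malt = 7.5.
Shadow price of bottling = 2.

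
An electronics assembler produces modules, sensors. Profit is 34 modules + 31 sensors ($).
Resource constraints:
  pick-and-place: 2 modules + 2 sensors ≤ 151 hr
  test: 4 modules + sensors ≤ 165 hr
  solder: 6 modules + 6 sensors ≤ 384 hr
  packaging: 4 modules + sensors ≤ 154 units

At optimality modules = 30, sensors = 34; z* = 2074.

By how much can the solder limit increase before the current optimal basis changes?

Binding constraints: solder, packaging. The basis is B = [[6,6],[4,1]] with det -18.
Per unit increase in solder, x* moves by d = (-0.0556, 0.2222).
The basis stays optimal until pick-and-place becomes binding; allowable increase = 69 hr.

69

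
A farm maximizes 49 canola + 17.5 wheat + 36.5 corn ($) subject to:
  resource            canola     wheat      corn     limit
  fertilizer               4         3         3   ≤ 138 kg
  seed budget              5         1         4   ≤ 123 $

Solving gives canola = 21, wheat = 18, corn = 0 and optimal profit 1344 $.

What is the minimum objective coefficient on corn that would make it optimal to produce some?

Check each constraint at x*: fertilizer 138/138 (tight); seed budget 123/123 (tight).
Dual feasibility on the basic columns requires 4·y_fertilizer + 5·y_seed budget = 49, 3·y_fertilizer + 1·y_seed budget = 17.5.
Solving: y_fertilizer = 3.5, y_seed budget = 7.
corn enters the basis when its profit ≥ yᵀa₃ = 3.5·3 + 7·4 = 38.5.

38.5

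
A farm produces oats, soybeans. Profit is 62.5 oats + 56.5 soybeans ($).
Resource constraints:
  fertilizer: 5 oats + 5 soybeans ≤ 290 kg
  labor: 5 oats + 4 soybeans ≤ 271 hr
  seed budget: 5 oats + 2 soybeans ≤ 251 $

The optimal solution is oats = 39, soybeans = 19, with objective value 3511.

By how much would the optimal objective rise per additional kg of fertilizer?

Binding: fertilizer and labor. Non-binding: seed budget (18 unused).
Slack constraints have shadow price 0 (complementary slackness).
Dual feasibility on the basic columns requires 5·y_fertilizer + 5·y_labor = 62.5, 5·y_fertilizer + 4·y_labor = 56.5.
Solving: y_fertilizer = 6.5, y_labor = 6.
Shadow price of fertilizer = 6.5.

6.5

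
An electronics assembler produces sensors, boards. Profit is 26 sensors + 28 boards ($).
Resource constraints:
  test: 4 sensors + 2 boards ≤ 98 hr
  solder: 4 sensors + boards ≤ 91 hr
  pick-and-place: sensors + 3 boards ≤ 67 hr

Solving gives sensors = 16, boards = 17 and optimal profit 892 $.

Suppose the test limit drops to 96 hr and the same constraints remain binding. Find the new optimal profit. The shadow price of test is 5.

882

Δb = -2, so new z* = 892 + (5)·(-2) = 892 − 10 = 882.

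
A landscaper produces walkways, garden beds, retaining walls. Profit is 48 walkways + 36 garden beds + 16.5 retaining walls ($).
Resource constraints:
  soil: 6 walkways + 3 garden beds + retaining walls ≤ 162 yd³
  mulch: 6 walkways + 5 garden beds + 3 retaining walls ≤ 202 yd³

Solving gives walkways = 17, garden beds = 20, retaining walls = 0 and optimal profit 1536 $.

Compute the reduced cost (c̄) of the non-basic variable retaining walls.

-3.5

Both soil and mulch are binding at x*.
From A_Bᵀ y = c: 6·y_soil + 6·y_mulch = 48; 3·y_soil + 5·y_mulch = 36.
→ y_soil = 2 and y_mulch = 6.
Reduced cost of retaining walls: c₃ − yᵀa₃ = 16.5 − (2·1 + 6·3) = 16.5 − 20 = -3.5.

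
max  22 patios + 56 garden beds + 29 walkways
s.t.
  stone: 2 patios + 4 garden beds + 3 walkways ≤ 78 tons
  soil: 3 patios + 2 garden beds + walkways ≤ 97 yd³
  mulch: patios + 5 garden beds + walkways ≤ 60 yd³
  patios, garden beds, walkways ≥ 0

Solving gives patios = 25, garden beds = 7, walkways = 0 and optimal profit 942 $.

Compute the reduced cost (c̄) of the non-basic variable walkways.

Binding: stone and mulch. Non-binding: soil (8 unused).
Since soil is not tight, its dual is 0.
The binding rows give the dual system: 2·y_stone + 1·y_mulch = 22 and 4·y_stone + 5·y_mulch = 56.
Solving: y_stone = 9, y_mulch = 4.
Reduced cost of walkways: c₃ − yᵀa₃ = 29 − (9·3 + 4·1) = 29 − 31 = -2.

-2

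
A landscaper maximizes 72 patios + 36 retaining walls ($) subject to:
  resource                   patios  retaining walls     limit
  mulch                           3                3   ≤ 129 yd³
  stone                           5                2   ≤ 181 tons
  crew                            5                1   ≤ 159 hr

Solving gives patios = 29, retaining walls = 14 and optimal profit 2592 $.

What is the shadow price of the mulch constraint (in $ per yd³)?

At the optimum: mulch uses 129 of 129 (binding); stone uses 173 of 181 (slack = 8); crew uses 159 of 159 (binding).
By complementary slackness, y = 0 for the non-binding constraint.
The binding rows give the dual system: 3·y_mulch + 5·y_crew = 72 and 3·y_mulch + 1·y_crew = 36.
Solving: y_mulch = 9, y_crew = 9.
Shadow price of mulch = 9.

9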